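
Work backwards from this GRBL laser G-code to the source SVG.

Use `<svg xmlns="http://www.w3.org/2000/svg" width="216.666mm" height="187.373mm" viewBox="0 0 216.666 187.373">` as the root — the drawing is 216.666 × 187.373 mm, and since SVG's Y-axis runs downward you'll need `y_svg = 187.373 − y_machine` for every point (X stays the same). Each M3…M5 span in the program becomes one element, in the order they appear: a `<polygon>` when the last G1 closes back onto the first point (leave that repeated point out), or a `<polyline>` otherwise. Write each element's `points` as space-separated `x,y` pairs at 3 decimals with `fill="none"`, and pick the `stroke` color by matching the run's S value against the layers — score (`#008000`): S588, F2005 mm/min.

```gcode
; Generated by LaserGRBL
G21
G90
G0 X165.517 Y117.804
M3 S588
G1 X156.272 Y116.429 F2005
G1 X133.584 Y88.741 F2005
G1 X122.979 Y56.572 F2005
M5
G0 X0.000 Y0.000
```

Machine Y-up, SVG Y-down with viewBox height 187.373, so y_svg = 187.373 − y_machine; X carries over. Every run uses S588, so all elements get stroke `#008000` (score).

Run 1: The run is open, so emit a `<polyline>` with points (Y-flipped): 165.517,69.569 156.272,70.944 133.584,98.632 122.979,130.801.

<svg xmlns="http://www.w3.org/2000/svg" width="216.666mm" height="187.373mm" viewBox="0 0 216.666 187.373">
  <polyline points="165.517,69.569 156.272,70.944 133.584,98.632 122.979,130.801" fill="none" stroke="#008000"/>
</svg>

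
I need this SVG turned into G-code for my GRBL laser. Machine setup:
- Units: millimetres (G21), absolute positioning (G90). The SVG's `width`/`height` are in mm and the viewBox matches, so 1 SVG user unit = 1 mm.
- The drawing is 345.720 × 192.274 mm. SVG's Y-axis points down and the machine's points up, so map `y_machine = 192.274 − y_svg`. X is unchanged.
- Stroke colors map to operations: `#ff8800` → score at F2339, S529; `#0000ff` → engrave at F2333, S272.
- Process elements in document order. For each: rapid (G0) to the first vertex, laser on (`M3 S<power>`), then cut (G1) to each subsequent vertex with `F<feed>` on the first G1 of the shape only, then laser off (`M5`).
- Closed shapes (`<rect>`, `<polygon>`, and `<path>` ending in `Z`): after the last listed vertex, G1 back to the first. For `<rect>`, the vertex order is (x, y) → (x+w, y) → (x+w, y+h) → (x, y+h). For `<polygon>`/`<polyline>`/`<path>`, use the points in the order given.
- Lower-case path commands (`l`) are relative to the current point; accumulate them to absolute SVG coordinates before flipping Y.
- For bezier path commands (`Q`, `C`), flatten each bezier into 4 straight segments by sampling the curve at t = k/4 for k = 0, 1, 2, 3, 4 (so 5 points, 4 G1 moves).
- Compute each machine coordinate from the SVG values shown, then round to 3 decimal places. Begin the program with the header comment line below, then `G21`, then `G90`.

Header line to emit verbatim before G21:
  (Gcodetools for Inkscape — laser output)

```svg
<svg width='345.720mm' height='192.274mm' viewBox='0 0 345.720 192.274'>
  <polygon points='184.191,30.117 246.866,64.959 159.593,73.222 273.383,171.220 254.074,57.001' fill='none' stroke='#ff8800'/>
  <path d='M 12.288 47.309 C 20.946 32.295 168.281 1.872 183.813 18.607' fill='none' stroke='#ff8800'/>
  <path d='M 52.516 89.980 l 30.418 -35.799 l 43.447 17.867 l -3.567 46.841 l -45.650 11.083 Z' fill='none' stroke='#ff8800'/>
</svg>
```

1 u = 1 mm; y_m = 192.274 − y.

[1] `<polygon>` closed polygon, #ff8800→score S529 F2339: (184.191,162.157) → (246.866,127.315) → (159.593,119.052) → (273.383,21.054) → (254.074,135.273) → (184.191,162.157) (closed)

[2] `<path>` cubic bezier, #ff8800→score S529 F2339: (12.288,144.965) → (40.557,158.137) → (95.473,171.222) → (151.677,178.354) → (183.813,173.667)

[3] `<path>` regular polygon, #ff8800→score S529 F2339: (52.516,102.294) → (82.934,138.093) → (126.381,120.226) → (122.814,73.385) → (77.164,62.302) → (52.516,102.294) (closed)

(Gcodetools for Inkscape — laser output)
G21
G90
G0 X184.191 Y162.157
M3 S529
G1 X246.866 Y127.315 F2339
G1 X159.593 Y119.052
G1 X273.383 Y21.054
G1 X254.074 Y135.273
G1 X184.191 Y162.157
M5
G0 X12.288 Y144.965
M3 S529
G1 X40.557 Y158.137 F2339
G1 X95.473 Y171.222
G1 X151.677 Y178.354
G1 X183.813 Y173.667
M5
G0 X52.516 Y102.294
M3 S529
G1 X82.934 Y138.093 F2339
G1 X126.381 Y120.226
G1 X122.814 Y73.385
G1 X77.164 Y62.302
G1 X52.516 Y102.294
M5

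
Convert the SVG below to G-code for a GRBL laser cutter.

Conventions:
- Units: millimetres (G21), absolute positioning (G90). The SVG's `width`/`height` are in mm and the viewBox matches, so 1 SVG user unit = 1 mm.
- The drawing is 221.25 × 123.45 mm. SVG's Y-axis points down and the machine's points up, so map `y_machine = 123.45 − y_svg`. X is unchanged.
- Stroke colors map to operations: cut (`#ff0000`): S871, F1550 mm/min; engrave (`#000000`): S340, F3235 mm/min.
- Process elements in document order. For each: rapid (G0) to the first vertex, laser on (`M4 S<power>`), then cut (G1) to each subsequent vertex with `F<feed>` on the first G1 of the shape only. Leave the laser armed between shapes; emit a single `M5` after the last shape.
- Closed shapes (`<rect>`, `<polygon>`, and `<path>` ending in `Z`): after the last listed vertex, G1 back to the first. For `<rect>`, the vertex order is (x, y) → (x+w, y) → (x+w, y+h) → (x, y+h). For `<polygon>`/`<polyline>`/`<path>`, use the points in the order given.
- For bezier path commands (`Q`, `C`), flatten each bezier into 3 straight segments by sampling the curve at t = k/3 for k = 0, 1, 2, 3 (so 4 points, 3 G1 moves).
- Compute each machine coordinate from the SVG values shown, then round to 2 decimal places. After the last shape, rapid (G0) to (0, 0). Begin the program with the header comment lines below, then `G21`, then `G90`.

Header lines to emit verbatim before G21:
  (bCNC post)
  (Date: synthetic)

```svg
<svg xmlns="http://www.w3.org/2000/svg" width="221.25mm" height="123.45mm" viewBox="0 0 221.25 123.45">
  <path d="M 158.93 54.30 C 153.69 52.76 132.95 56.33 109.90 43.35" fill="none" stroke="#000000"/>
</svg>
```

(bCNC post)
(Date: synthetic)
G21
G90
G0 X158.93 Y69.15
M4 S340
G1 X149.01 Y69.79 F3235
G1 X131.69 Y71.83
G1 X109.90 Y80.10
M5
G0 X0.00 Y0.00

Since the viewBox matches the mm dimensions, user units are millimetres directly. The only transform is the Y-flip y_m = 123.45 − y_svg.

Shape 1 is a cubic bezier drawn with `<path>`. Its stroke #000000 means engrave at S340, F3235. After flipping Y the toolpath is (158.93,69.15) → (149.01,69.79) → (131.69,71.83) → (109.90,80.10).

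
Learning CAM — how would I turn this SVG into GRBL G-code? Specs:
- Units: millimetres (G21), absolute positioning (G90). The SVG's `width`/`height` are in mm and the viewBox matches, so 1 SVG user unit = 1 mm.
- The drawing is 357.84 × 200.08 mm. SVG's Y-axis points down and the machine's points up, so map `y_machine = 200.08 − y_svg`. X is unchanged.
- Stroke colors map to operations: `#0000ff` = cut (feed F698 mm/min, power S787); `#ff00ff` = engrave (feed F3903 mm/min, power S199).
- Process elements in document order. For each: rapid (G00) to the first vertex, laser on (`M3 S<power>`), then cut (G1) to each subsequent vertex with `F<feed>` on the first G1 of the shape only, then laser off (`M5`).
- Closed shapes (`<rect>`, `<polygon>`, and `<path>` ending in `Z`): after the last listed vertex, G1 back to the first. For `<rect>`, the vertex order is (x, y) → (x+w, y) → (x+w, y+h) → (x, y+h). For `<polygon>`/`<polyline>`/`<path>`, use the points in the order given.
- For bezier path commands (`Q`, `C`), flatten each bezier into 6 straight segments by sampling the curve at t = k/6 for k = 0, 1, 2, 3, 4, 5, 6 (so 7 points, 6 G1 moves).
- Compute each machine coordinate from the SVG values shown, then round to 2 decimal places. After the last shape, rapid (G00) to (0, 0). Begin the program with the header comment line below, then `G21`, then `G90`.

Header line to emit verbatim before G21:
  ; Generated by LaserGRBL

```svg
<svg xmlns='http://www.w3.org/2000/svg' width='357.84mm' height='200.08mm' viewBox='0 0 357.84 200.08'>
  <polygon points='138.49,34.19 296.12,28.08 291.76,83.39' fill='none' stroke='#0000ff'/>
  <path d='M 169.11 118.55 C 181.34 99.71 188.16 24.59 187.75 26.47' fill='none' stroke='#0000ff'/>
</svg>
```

Since the viewBox matches the mm dimensions, user units are millimetres directly. The only transform is the Y-flip y_m = 200.08 − y_svg.

Shape 1 is a closed polygon drawn with `<polygon>`. Its stroke #0000ff means cut at S787, F698. After flipping Y the toolpath is (138.49,165.89) → (296.12,172.00) → (291.76,116.69) → (138.49,165.89), returning to the start.

Shape 2 is a cubic bezier drawn with `<path>`. Its stroke #0000ff means cut at S787, F698. After flipping Y the toolpath is (169.11,81.53) → (174.77,95.02) → (179.47,114.19) → (183.17,135.34) → (185.82,154.76) → (187.36,168.75) → (187.75,173.61).

; Generated by LaserGRBL
G21
G90
G00 X138.49 Y165.89
M3 S787
G1 X296.12 Y172.00 F698
G1 X291.76 Y116.69
G1 X138.49 Y165.89
M5
G00 X169.11 Y81.53
M3 S787
G1 X174.77 Y95.02 F698
G1 X179.47 Y114.19
G1 X183.17 Y135.34
G1 X185.82 Y154.76
G1 X187.36 Y168.75
G1 X187.75 Y173.61
M5
G00 X0.00 Y0.00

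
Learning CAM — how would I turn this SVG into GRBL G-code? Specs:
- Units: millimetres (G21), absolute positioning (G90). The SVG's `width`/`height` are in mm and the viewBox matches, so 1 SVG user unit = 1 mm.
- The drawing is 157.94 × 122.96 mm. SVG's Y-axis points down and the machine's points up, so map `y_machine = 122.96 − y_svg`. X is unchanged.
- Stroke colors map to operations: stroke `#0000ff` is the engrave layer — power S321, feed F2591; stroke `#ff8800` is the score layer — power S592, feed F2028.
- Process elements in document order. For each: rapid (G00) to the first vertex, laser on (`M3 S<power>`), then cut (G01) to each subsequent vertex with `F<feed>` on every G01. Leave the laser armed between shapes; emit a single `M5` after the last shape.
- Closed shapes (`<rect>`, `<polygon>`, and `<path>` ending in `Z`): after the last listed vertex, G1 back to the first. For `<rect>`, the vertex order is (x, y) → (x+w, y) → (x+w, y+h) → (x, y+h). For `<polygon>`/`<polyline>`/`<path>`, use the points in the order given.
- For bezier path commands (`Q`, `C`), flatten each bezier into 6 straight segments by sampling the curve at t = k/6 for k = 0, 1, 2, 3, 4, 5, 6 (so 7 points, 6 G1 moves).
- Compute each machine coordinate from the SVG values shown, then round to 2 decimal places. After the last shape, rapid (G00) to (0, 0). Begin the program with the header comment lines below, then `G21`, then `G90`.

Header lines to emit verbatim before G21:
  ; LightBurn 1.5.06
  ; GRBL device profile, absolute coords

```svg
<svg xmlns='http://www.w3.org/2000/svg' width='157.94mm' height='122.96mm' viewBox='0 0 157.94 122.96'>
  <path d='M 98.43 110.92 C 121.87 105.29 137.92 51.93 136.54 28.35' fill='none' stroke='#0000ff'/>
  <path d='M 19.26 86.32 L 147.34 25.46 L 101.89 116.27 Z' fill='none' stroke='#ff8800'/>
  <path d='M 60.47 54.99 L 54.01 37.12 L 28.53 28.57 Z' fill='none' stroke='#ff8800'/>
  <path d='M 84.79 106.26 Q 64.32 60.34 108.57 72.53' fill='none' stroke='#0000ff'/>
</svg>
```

1 u = 1 mm; y_m = 122.96 − y.

[1] `<path>` cubic bezier, #0000ff→engrave S321 F2591: (98.43,12.04) → (109.49,18.47) → (119.03,30.71) → (126.79,46.59) → (132.48,63.97) → (135.82,80.70) → (136.54,94.61)

[2] `<path>` closed polygon, #ff8800→score S592 F2028: (19.26,36.64) → (147.34,97.50) → (101.89,6.69) → (19.26,36.64) (closed)

[3] `<path>` closed polygon, #ff8800→score S592 F2028: (60.47,67.97) → (54.01,85.84) → (28.53,94.39) → (60.47,67.97) (closed)

[4] `<path>` quadratic bezier, #0000ff→engrave S321 F2591: (84.79,16.70) → (79.76,30.39) → (78.33,40.86) → (80.50,48.09) → (86.26,52.10) → (95.62,52.88) → (108.57,50.43)

; LightBurn 1.5.06
; GRBL device profile, absolute coords
G21
G90
G00 X98.43 Y12.04
M3 S321
G01 X109.49 Y18.47 F2591
G01 X119.03 Y30.71 F2591
G01 X126.79 Y46.59 F2591
G01 X132.48 Y63.97 F2591
G01 X135.82 Y80.70 F2591
G01 X136.54 Y94.61 F2591
G00 X19.26 Y36.64
M3 S592
G01 X147.34 Y97.50 F2028
G01 X101.89 Y6.69 F2028
G01 X19.26 Y36.64 F2028
G00 X60.47 Y67.97
M3 S592
G01 X54.01 Y85.84 F2028
G01 X28.53 Y94.39 F2028
G01 X60.47 Y67.97 F2028
G00 X84.79 Y16.70
M3 S321
G01 X79.76 Y30.39 F2591
G01 X78.33 Y40.86 F2591
G01 X80.50 Y48.09 F2591
G01 X86.26 Y52.10 F2591
G01 X95.62 Y52.88 F2591
G01 X108.57 Y50.43 F2591
M5
G00 X0.00 Y0.00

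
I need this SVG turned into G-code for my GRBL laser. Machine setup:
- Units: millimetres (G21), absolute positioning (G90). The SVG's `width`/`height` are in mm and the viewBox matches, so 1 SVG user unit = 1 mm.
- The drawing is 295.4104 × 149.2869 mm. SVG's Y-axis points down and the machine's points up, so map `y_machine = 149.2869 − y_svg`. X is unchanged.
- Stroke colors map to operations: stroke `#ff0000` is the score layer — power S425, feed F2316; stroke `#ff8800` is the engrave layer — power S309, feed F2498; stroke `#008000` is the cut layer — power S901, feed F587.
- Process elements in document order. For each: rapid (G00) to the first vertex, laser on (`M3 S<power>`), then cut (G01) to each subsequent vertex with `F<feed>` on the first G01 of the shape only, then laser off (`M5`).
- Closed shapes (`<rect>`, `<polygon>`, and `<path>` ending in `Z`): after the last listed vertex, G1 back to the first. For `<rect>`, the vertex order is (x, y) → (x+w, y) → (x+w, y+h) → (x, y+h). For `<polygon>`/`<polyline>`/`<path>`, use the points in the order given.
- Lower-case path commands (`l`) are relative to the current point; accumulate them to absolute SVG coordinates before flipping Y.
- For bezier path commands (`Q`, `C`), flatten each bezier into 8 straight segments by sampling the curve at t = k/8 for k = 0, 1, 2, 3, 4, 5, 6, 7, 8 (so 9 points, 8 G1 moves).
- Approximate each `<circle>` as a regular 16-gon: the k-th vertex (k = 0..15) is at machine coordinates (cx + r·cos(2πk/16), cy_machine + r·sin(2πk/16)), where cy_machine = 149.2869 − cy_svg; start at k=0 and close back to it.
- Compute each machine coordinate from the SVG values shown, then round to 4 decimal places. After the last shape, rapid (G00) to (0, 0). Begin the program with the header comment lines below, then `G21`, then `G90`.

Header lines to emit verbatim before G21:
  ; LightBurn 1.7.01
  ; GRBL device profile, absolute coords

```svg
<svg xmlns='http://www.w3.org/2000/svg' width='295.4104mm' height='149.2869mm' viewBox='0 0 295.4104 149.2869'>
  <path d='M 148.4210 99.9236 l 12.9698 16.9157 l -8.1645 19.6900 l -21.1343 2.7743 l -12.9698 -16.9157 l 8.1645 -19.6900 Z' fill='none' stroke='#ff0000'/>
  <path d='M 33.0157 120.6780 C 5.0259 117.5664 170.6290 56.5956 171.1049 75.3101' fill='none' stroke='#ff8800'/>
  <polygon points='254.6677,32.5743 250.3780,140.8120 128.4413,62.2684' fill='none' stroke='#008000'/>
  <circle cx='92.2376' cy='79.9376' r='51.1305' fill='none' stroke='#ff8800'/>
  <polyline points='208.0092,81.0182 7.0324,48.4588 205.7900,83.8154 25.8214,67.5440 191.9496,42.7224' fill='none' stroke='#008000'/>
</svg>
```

; LightBurn 1.7.01
; GRBL device profile, absolute coords
G21
G90
G00 X148.4210 Y49.3633
M3 S425
G01 X161.3908 Y32.4476 F2316
G01 X153.2263 Y12.7576
G01 X132.0920 Y9.9833
G01 X119.1222 Y26.8990
G01 X127.2867 Y46.5890
G01 X148.4210 Y49.3633
M5
G00 X33.0157 Y28.6089
M3 S309
G01 X30.8936 Y32.2193 F2498
G01 X42.7170 Y39.6421
G01 X64.2823 Y49.2655
G01 X91.3857 Y59.4776
G01 X119.8234 Y68.6667
G01 X145.3916 Y75.2208
G01 X163.8867 Y77.5281
G01 X171.1049 Y73.9768
M5
G00 X254.6677 Y116.7126
M3 S901
G01 X250.3780 Y8.4749 F587
G01 X128.4413 Y87.0185
G01 X254.6677 Y116.7126
M5
G00 X143.3681 Y69.3493
M3 S309
G01 X139.4760 Y88.9161 F2498
G01 X128.3923 Y105.5040
G01 X111.8044 Y116.5877
G01 X92.2376 Y120.4798
G01 X72.6708 Y116.5877
G01 X56.0829 Y105.5040
G01 X44.9992 Y88.9161
G01 X41.1071 Y69.3493
G01 X44.9992 Y49.7825
G01 X56.0829 Y33.1946
G01 X72.6708 Y22.1109
G01 X92.2376 Y18.2188
G01 X111.8044 Y22.1109
G01 X128.3923 Y33.1946
G01 X139.4760 Y49.7825
G01 X143.3681 Y69.3493
M5
G00 X208.0092 Y68.2687
M3 S901
G01 X7.0324 Y100.8281 F587
G01 X205.7900 Y65.4715
G01 X25.8214 Y81.7429
G01 X191.9496 Y106.5645
M5
G00 X0.0000 Y0.0000

1 u = 1 mm; y_m = 149.2869 − y.

[1] `<path>` regular polygon, #ff0000→score S425 F2316: (148.4210,49.3633) → (161.3908,32.4476) → (153.2263,12.7576) → (132.0920,9.9833) → (119.1222,26.8990) → (127.2867,46.5890) → (148.4210,49.3633) (closed)

[2] `<path>` cubic bezier, #ff8800→engrave S309 F2498: (33.0157,28.6089) → (30.8936,32.2193) → (42.7170,39.6421) → (64.2823,49.2655) → (91.3857,59.4776) → (119.8234,68.6667) → (145.3916,75.2208) → (163.8867,77.5281) → (171.1049,73.9768)

[3] `<polygon>` closed polygon, #008000→cut S901 F587: (254.6677,116.7126) → (250.3780,8.4749) → (128.4413,87.0185) → (254.6677,116.7126) (closed)

[4] `<circle>` circle, #ff8800→engrave S309 F2498: (143.3681,69.3493) → (139.4760,88.9161) → (128.3923,105.5040) → (111.8044,116.5877) → (92.2376,120.4798) → (72.6708,116.5877) → (56.0829,105.5040) → (44.9992,88.9161) → (41.1071,69.3493) → (44.9992,49.7825) → (56.0829,33.1946) → (72.6708,22.1109) → (92.2376,18.2188) → (111.8044,22.1109) → (128.3923,33.1946) → (139.4760,49.7825) → (143.3681,69.3493) (closed)

[5] `<polyline>` open polyline, #008000→cut S901 F587: (208.0092,68.2687) → (7.0324,100.8281) → (205.7900,65.4715) → (25.8214,81.7429) → (191.9496,106.5645)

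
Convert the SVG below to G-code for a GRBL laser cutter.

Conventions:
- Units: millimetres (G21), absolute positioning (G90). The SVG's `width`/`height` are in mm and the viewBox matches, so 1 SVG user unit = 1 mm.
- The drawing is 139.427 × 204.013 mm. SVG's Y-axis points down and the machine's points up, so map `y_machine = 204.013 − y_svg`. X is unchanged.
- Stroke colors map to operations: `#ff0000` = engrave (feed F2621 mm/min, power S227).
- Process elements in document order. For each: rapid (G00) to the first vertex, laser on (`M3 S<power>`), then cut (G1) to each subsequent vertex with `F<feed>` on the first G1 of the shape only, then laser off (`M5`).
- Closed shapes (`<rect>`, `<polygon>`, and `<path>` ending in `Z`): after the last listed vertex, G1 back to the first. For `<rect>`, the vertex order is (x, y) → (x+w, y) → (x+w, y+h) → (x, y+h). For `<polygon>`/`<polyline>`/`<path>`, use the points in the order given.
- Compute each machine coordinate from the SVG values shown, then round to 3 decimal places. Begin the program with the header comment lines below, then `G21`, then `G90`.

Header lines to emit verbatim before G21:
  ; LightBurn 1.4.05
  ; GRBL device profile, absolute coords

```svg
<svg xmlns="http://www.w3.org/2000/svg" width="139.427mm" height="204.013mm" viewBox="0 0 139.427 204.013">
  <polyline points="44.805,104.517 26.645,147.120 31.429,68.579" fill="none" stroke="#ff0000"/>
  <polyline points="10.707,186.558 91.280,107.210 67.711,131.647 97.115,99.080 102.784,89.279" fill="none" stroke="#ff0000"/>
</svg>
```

; LightBurn 1.4.05
; GRBL device profile, absolute coords
G21
G90
G00 X44.805 Y99.496
M3 S227
G1 X26.645 Y56.893 F2621
G1 X31.429 Y135.434
M5
G00 X10.707 Y17.455
M3 S227
G1 X91.280 Y96.803 F2621
G1 X67.711 Y72.366
G1 X97.115 Y104.933
G1 X102.784 Y114.734
M5

1 u = 1 mm; y_m = 204.013 − y.

[1] `<polyline>` open polyline, #ff0000→engrave S227 F2621: (44.805,99.496) → (26.645,56.893) → (31.429,135.434)

[2] `<polyline>` open polyline, #ff0000→engrave S227 F2621: (10.707,17.455) → (91.280,96.803) → (67.711,72.366) → (97.115,104.933) → (102.784,114.734)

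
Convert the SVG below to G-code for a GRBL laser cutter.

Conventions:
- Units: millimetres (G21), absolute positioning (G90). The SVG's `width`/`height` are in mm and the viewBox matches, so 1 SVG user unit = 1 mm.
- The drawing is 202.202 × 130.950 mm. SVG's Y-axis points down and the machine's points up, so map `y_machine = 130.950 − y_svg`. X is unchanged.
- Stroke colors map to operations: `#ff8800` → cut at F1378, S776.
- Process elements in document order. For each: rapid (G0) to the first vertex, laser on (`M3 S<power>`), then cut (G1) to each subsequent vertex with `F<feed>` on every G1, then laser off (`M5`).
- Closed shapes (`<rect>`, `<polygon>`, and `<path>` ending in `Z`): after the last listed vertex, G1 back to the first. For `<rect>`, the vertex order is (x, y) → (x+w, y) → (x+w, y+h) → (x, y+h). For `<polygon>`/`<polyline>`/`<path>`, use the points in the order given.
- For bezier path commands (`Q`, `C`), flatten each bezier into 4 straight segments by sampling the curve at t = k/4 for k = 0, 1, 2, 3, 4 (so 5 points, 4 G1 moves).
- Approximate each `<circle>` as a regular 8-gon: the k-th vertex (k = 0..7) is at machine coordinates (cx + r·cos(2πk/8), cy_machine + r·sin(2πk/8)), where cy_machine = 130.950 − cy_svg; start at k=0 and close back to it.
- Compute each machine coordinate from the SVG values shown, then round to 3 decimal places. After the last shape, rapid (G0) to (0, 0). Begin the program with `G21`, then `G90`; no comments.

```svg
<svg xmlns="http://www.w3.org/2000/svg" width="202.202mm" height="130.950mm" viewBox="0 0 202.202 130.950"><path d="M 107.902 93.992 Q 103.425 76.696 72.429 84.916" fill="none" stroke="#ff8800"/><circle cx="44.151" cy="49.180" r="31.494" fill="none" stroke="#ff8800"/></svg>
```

G21
G90
G0 X107.902 Y36.958
M3 S776
G1 X104.006 Y44.011 F1378
G1 X96.795 Y47.875 F1378
G1 X86.270 Y48.549 F1378
G1 X72.429 Y46.034 F1378
M5
G0 X75.645 Y81.770
M3 S776
G1 X66.421 Y104.040 F1378
G1 X44.151 Y113.264 F1378
G1 X21.881 Y104.040 F1378
G1 X12.657 Y81.770 F1378
G1 X21.881 Y59.500 F1378
G1 X44.151 Y50.276 F1378
G1 X66.421 Y59.500 F1378
G1 X75.645 Y81.770 F1378
M5
G0 X0.000 Y0.000

1 u = 1 mm; y_m = 130.950 − y.

[1] `<path>` quadratic bezier, #ff8800→cut S776 F1378: (107.902,36.958) → (104.006,44.011) → (96.795,47.875) → (86.270,48.549) → (72.429,46.034)

[2] `<circle>` circle, #ff8800→cut S776 F1378: (75.645,81.770) → (66.421,104.040) → (44.151,113.264) → (21.881,104.040) → (12.657,81.770) → (21.881,59.500) → (44.151,50.276) → (66.421,59.500) → (75.645,81.770) (closed)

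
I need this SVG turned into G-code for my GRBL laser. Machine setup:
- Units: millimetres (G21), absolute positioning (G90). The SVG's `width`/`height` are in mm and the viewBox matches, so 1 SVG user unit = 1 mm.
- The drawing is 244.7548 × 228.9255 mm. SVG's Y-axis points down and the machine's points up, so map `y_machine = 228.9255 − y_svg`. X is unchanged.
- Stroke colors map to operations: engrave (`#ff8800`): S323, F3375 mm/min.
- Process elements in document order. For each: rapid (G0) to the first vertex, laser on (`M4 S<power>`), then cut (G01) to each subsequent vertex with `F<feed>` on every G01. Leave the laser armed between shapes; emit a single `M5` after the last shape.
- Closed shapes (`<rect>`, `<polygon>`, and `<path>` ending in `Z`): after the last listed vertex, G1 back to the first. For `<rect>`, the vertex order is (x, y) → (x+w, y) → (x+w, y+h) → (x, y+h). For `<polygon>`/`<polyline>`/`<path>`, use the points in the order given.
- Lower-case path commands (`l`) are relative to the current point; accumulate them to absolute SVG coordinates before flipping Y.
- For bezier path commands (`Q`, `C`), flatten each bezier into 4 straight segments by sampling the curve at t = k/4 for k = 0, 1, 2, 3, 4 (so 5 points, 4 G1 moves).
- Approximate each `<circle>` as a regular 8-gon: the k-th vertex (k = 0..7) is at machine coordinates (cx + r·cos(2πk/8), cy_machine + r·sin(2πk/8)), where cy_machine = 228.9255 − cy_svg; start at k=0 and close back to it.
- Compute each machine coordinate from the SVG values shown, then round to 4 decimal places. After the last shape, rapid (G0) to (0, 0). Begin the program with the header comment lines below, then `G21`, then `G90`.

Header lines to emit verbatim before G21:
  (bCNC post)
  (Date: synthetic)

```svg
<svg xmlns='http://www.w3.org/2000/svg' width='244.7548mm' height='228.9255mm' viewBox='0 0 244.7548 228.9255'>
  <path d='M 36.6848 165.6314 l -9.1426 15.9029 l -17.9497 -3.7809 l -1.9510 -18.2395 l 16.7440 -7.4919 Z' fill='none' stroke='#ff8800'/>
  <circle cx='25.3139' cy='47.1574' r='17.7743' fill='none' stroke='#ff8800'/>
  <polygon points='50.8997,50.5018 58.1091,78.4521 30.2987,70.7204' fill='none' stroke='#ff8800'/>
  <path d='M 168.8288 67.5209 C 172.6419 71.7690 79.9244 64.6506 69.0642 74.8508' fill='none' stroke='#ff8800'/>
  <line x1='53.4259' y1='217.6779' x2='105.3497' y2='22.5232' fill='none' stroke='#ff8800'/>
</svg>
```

Since the viewBox matches the mm dimensions, user units are millimetres directly. The only transform is the Y-flip y_m = 228.9255 − y_svg.

Shape 1 is a regular polygon drawn with `<path>`. Its stroke #ff8800 means engrave at S323, F3375. After flipping Y the toolpath is (36.6848,63.2941) → (27.5422,47.3912) → (9.5925,51.1721) → (7.6415,69.4116) → (24.3855,76.9035) → (36.6848,63.2941), returning to the start.

Shape 2 is a circle drawn with `<circle>`. Its stroke #ff8800 means engrave at S323, F3375. After flipping Y the toolpath is (43.0882,181.7681) → (37.8822,194.3364) → (25.3139,199.5424) → (12.7456,194.3364) → (7.5396,181.7681) → (12.7456,169.1998) → (25.3139,163.9938) → (37.8822,169.1998) → (43.0882,181.7681), returning to the start.

Shape 3 is a regular polygon drawn with `<polygon>`. Its stroke #ff8800 means engrave at S323, F3375. After flipping Y the toolpath is (50.8997,178.4237) → (58.1091,150.4734) → (30.2987,158.2051) → (50.8997,178.4237), returning to the start.

Shape 4 is a cubic bezier drawn with `<path>`. Its stroke #ff8800 means engrave at S323, F3375. After flipping Y the toolpath is (168.8288,161.4046) → (156.3764,159.9015) → (124.4490,159.9717) → (89.7703,158.9258) → (69.0642,154.0747).

Shape 5 is a line segment drawn with `<line>`. Its stroke #ff8800 means engrave at S323, F3375. After flipping Y the toolpath is (53.4259,11.2476) → (105.3497,206.4023).

(bCNC post)
(Date: synthetic)
G21
G90
G0 X36.6848 Y63.2941
M4 S323
G01 X27.5422 Y47.3912 F3375
G01 X9.5925 Y51.1721 F3375
G01 X7.6415 Y69.4116 F3375
G01 X24.3855 Y76.9035 F3375
G01 X36.6848 Y63.2941 F3375
G0 X43.0882 Y181.7681
M4 S323
G01 X37.8822 Y194.3364 F3375
G01 X25.3139 Y199.5424 F3375
G01 X12.7456 Y194.3364 F3375
G01 X7.5396 Y181.7681 F3375
G01 X12.7456 Y169.1998 F3375
G01 X25.3139 Y163.9938 F3375
G01 X37.8822 Y169.1998 F3375
G01 X43.0882 Y181.7681 F3375
G0 X50.8997 Y178.4237
M4 S323
G01 X58.1091 Y150.4734 F3375
G01 X30.2987 Y158.2051 F3375
G01 X50.8997 Y178.4237 F3375
G0 X168.8288 Y161.4046
M4 S323
G01 X156.3764 Y159.9015 F3375
G01 X124.4490 Y159.9717 F3375
G01 X89.7703 Y158.9258 F3375
G01 X69.0642 Y154.0747 F3375
G0 X53.4259 Y11.2476
M4 S323
G01 X105.3497 Y206.4023 F3375
M5
G0 X0.0000 Y0.0000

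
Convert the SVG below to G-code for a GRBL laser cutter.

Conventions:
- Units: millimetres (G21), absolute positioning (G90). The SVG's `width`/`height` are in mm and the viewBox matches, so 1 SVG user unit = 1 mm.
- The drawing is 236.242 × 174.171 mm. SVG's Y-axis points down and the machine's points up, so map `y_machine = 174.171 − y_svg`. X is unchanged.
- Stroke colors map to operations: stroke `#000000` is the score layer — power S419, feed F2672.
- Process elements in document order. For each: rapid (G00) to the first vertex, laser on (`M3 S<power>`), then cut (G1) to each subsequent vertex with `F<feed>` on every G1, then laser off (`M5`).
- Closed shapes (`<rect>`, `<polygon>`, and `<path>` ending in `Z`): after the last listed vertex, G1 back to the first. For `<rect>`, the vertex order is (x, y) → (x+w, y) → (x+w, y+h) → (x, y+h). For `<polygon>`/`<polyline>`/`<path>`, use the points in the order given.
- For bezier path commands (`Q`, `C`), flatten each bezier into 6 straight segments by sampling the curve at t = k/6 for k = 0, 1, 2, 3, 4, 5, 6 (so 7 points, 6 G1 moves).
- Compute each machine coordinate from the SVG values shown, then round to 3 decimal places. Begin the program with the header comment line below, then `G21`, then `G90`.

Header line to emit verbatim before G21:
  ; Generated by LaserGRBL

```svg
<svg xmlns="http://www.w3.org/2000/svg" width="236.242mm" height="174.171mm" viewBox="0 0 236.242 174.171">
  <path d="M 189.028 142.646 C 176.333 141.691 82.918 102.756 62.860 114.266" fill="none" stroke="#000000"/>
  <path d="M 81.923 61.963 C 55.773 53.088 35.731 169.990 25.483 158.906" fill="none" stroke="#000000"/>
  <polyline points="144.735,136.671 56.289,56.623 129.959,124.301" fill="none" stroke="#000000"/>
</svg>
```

; Generated by LaserGRBL
G21
G90
G00 X189.028 Y31.525
M3 S419
G1 X176.667 Y34.758 F2672
G1 X155.133 Y41.865 F2672
G1 X128.705 Y50.389 F2672
G1 X101.664 Y57.875 F2672
G1 X78.289 Y61.866 F2672
G1 X62.860 Y59.905 F2672
M5
G00 X81.923 Y112.208
M3 S419
G1 X69.374 Y107.339 F2672
G1 X57.946 Y88.556 F2672
G1 X47.740 Y62.908 F2672
G1 X38.859 Y37.444 F2672
G1 X31.406 Y19.214 F2672
G1 X25.483 Y15.265 F2672
M5
G00 X144.735 Y37.500
M3 S419
G1 X56.289 Y117.548 F2672
G1 X129.959 Y49.870 F2672
M5

1 u = 1 mm; y_m = 174.171 − y.

[1] `<path>` cubic bezier, #000000→score S419 F2672: (189.028,31.525) → (176.667,34.758) → (155.133,41.865) → (128.705,50.389) → (101.664,57.875) → (78.289,61.866) → (62.860,59.905)

[2] `<path>` cubic bezier, #000000→score S419 F2672: (81.923,112.208) → (69.374,107.339) → (57.946,88.556) → (47.740,62.908) → (38.859,37.444) → (31.406,19.214) → (25.483,15.265)

[3] `<polyline>` open polyline, #000000→score S419 F2672: (144.735,37.500) → (56.289,117.548) → (129.959,49.870)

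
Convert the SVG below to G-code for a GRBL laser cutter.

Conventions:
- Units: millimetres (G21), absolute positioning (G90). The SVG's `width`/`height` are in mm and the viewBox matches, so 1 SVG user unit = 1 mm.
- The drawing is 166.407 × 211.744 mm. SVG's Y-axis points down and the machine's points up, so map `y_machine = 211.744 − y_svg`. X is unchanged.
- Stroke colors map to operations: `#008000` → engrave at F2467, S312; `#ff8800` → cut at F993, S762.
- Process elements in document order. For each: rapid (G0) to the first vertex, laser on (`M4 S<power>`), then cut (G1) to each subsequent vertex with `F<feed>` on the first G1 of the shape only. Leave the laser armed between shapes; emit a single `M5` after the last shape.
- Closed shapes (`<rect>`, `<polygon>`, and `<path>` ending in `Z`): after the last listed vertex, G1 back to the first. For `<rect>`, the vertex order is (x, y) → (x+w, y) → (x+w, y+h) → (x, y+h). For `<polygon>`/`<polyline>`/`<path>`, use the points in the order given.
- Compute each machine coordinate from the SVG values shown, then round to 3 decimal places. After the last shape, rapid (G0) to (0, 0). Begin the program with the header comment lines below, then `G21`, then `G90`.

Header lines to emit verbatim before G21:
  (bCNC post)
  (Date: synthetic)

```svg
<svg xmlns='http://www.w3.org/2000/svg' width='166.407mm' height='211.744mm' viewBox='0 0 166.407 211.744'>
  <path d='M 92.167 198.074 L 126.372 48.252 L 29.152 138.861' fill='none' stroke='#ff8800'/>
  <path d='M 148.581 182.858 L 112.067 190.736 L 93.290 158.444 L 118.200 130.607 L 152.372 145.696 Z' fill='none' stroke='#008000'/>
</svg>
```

(bCNC post)
(Date: synthetic)
G21
G90
G0 X92.167 Y13.670
M4 S762
G1 X126.372 Y163.492 F993
G1 X29.152 Y72.883
G0 X148.581 Y28.886
M4 S312
G1 X112.067 Y21.008 F2467
G1 X93.290 Y53.300
G1 X118.200 Y81.137
G1 X152.372 Y66.048
G1 X148.581 Y28.886
M5
G0 X0.000 Y0.000

1 u = 1 mm; y_m = 211.744 − y.

[1] `<path>` open polyline, #ff8800→cut S762 F993: (92.167,13.670) → (126.372,163.492) → (29.152,72.883)

[2] `<path>` regular polygon, #008000→engrave S312 F2467: (148.581,28.886) → (112.067,21.008) → (93.290,53.300) → (118.200,81.137) → (152.372,66.048) → (148.581,28.886) (closed)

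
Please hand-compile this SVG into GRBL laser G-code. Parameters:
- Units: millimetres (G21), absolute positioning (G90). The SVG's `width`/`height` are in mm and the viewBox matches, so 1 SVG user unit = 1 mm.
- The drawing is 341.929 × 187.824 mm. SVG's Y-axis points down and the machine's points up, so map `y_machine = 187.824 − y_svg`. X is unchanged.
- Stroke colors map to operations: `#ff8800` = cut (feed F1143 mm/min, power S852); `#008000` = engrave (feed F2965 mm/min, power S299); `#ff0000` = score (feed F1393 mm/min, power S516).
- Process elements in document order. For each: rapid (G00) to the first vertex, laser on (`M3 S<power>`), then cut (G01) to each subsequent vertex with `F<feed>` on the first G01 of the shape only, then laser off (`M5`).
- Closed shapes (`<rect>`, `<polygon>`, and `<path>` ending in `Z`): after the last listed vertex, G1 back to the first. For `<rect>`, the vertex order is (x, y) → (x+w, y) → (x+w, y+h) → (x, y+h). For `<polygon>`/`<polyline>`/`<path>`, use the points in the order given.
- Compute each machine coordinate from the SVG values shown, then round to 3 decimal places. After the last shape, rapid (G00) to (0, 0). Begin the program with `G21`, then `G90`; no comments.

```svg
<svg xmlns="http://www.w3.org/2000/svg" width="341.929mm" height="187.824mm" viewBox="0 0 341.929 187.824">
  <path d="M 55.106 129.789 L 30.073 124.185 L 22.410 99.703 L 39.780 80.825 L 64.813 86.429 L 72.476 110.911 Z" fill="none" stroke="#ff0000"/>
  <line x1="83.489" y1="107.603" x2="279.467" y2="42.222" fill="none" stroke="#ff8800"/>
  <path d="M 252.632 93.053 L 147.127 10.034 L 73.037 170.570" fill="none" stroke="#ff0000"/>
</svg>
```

viewBox `0 0 341.929 187.824` with mm width/height → 1 unit = 1 mm. Flip: y_m = 187.824 − y_svg.

**Shape 1** — `<path>` regular polygon, stroke `#ff0000` → score (S516, F1393). Machine vertices: (55.106,58.035) → (30.073,63.639) → (22.410,88.121) → (39.780,106.999) → (64.813,101.395) → (72.476,76.913) → (55.106,58.035). Closed: final G1 returns to the first vertex.

**Shape 2** — `<line>` line segment, stroke `#ff8800` → cut (S852, F1143). Machine vertices: (83.489,80.221) → (279.467,145.602). Open path.

**Shape 3** — `<path>` open polyline, stroke `#ff0000` → score (S516, F1393). Machine vertices: (252.632,94.771) → (147.127,177.790) → (73.037,17.254). Open path.

G21
G90
G00 X55.106 Y58.035
M3 S516
G01 X30.073 Y63.639 F1393
G01 X22.410 Y88.121
G01 X39.780 Y106.999
G01 X64.813 Y101.395
G01 X72.476 Y76.913
G01 X55.106 Y58.035
M5
G00 X83.489 Y80.221
M3 S852
G01 X279.467 Y145.602 F1143
M5
G00 X252.632 Y94.771
M3 S516
G01 X147.127 Y177.790 F1393
G01 X73.037 Y17.254
M5
G00 X0.000 Y0.000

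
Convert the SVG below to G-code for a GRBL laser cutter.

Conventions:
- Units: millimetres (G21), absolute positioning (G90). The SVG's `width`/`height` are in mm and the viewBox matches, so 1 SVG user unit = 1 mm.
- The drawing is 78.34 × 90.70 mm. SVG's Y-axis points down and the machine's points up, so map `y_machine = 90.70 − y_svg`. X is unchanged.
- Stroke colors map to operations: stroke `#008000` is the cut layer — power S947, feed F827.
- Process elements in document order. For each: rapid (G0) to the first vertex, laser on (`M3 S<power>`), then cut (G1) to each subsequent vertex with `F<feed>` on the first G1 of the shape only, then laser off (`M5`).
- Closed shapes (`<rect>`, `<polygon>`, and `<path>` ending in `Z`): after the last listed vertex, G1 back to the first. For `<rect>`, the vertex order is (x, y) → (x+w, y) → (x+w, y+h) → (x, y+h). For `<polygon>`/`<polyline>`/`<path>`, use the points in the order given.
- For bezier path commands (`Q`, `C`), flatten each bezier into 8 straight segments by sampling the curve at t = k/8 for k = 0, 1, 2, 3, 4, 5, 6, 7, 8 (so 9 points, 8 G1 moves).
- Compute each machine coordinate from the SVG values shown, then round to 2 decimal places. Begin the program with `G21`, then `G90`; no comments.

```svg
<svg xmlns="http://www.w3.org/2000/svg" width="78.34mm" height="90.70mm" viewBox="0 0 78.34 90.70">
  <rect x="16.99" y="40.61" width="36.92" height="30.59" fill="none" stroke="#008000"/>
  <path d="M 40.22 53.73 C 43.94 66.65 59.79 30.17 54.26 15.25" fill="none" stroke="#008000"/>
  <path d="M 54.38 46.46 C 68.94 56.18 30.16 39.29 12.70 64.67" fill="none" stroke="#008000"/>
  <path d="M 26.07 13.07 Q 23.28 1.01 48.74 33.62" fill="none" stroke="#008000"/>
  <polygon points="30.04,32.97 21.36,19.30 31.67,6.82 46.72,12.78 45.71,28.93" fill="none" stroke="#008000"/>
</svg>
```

Since the viewBox matches the mm dimensions, user units are millimetres directly. The only transform is the Y-flip y_m = 90.70 − y_svg.

Shape 1 is a rectangle drawn with `<rect>`. Its stroke #008000 means cut at S947, F827. After flipping Y the toolpath is (16.99,50.09) → (53.91,50.09) → (53.91,19.50) → (16.99,19.50) → (16.99,50.09), returning to the start.

Shape 2 is a cubic bezier drawn with `<path>`. Its stroke #008000 means cut at S947, F827. After flipping Y the toolpath is (40.22,36.97) → (42.12,34.30) → (44.76,35.43) → (47.76,39.53) → (50.71,45.77) → (53.23,53.31) → (54.92,61.33) → (55.40,68.98) → (54.26,75.45).

Shape 3 is a cubic bezier drawn with `<path>`. Its stroke #008000 means cut at S947, F827. After flipping Y the toolpath is (54.38,44.24) → (57.49,41.71) → (56.47,40.86) → (52.19,40.90) → (45.55,41.01) → (37.40,40.38) → (28.63,38.22) → (20.10,33.70) → (12.70,26.03).

Shape 4 is a quadratic bezier drawn with `<path>`. Its stroke #008000 means cut at S947, F827. After flipping Y the toolpath is (26.07,77.63) → (25.81,79.95) → (26.44,80.87) → (27.95,80.39) → (30.34,78.52) → (33.62,75.26) → (37.78,70.59) → (42.82,64.53) → (48.74,57.08).

Shape 5 is a regular polygon drawn with `<polygon>`. Its stroke #008000 means cut at S947, F827. After flipping Y the toolpath is (30.04,57.73) → (21.36,71.40) → (31.67,83.88) → (46.72,77.92) → (45.71,61.77) → (30.04,57.73), returning to the start.

G21
G90
G0 X16.99 Y50.09
M3 S947
G1 X53.91 Y50.09 F827
G1 X53.91 Y19.50
G1 X16.99 Y19.50
G1 X16.99 Y50.09
M5
G0 X40.22 Y36.97
M3 S947
G1 X42.12 Y34.30 F827
G1 X44.76 Y35.43
G1 X47.76 Y39.53
G1 X50.71 Y45.77
G1 X53.23 Y53.31
G1 X54.92 Y61.33
G1 X55.40 Y68.98
G1 X54.26 Y75.45
M5
G0 X54.38 Y44.24
M3 S947
G1 X57.49 Y41.71 F827
G1 X56.47 Y40.86
G1 X52.19 Y40.90
G1 X45.55 Y41.01
G1 X37.40 Y40.38
G1 X28.63 Y38.22
G1 X20.10 Y33.70
G1 X12.70 Y26.03
M5
G0 X26.07 Y77.63
M3 S947
G1 X25.81 Y79.95 F827
G1 X26.44 Y80.87
G1 X27.95 Y80.39
G1 X30.34 Y78.52
G1 X33.62 Y75.26
G1 X37.78 Y70.59
G1 X42.82 Y64.53
G1 X48.74 Y57.08
M5
G0 X30.04 Y57.73
M3 S947
G1 X21.36 Y71.40 F827
G1 X31.67 Y83.88
G1 X46.72 Y77.92
G1 X45.71 Y61.77
G1 X30.04 Y57.73
M5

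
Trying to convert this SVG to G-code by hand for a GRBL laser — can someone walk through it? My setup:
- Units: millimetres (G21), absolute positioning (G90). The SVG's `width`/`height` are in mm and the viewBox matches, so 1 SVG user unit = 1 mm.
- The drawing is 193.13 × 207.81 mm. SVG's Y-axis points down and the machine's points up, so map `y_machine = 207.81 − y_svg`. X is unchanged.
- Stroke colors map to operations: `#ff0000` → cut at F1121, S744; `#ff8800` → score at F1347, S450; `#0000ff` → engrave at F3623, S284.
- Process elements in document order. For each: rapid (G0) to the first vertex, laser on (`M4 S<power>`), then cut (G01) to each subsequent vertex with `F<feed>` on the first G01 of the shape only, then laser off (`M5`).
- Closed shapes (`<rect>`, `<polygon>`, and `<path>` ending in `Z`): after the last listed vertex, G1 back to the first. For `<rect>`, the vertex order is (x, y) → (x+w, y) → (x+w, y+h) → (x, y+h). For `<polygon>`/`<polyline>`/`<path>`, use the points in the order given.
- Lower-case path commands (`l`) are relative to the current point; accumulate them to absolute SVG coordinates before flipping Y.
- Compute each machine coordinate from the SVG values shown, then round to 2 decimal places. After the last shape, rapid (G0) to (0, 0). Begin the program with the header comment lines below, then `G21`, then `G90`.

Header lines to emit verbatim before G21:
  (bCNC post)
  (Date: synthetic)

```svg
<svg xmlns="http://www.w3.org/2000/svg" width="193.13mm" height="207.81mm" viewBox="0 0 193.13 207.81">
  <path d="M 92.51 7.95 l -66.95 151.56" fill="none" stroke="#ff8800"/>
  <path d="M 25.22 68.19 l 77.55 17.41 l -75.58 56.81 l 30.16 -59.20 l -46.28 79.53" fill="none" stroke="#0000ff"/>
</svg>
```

(bCNC post)
(Date: synthetic)
G21
G90
G0 X92.51 Y199.86
M4 S450
G01 X25.56 Y48.30 F1347
M5
G0 X25.22 Y139.62
M4 S284
G01 X102.77 Y122.21 F3623
G01 X27.19 Y65.40
G01 X57.35 Y124.60
G01 X11.07 Y45.07
M5
G0 X0.00 Y0.00

viewBox `0 0 193.13 207.81` with mm width/height → 1 unit = 1 mm. Flip: y_m = 207.81 − y_svg.

**Shape 1** — `<path>` line segment, stroke `#ff8800` → score (S450, F1347). Machine vertices: (92.51,199.86) → (25.56,48.30). Open path.

**Shape 2** — `<path>` open polyline, stroke `#0000ff` → engrave (S284, F3623). Machine vertices: (25.22,139.62) → (102.77,122.21) → (27.19,65.40) → (57.35,124.60) → (11.07,45.07). Open path.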